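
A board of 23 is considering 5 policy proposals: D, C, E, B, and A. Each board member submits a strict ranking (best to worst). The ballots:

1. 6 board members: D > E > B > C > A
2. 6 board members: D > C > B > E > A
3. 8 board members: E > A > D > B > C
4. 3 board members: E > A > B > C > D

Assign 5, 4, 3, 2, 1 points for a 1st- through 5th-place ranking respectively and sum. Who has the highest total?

D: 6·5 + 6·5 + 8·3 + 3·1 = 87
C: 6·2 + 6·4 + 8·1 + 3·2 = 50
E: 6·4 + 6·2 + 8·5 + 3·5 = 91
B: 6·3 + 6·3 + 8·2 + 3·3 = 61
A: 6·1 + 6·1 + 8·4 + 3·4 = 56
E has the highest Borda score (91).

E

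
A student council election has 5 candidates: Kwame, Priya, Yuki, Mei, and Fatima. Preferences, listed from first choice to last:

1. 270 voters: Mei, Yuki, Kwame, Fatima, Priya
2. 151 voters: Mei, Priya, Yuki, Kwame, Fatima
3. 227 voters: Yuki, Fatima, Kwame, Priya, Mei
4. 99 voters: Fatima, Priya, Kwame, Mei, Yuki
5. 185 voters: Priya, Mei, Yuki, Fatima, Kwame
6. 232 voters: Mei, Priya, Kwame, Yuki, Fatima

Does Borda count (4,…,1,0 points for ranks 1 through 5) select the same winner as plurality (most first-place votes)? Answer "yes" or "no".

yes

Borda — scores: Kwame 1807, Priya 2413, Yuki 2622, Mei 3266, Fatima 1532. Winner: Mei.
Plurality — first-place votes: Kwame 0, Priya 185, Yuki 227, Mei 653, Fatima 99. Winner: Mei.
The two methods agree.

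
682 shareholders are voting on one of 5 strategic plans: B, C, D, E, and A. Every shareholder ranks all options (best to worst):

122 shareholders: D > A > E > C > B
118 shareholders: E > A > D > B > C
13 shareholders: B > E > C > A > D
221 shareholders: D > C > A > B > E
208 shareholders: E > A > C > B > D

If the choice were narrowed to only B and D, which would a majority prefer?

Voters preferring B to D: 221; preferring D to B: 461.
D wins the head-to-head.

D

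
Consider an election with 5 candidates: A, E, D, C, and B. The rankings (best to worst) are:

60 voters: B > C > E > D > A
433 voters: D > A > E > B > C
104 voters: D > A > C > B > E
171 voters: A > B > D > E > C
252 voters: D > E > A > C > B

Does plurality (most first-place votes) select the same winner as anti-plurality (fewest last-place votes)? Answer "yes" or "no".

Plurality — first-place votes: A 171, E 0, D 789, C 0, B 60. Winner: D.
Anti-plurality — last-place votes: A 60, E 104, D 0, C 604, B 252. Winner: D.
The two methods agree.

yes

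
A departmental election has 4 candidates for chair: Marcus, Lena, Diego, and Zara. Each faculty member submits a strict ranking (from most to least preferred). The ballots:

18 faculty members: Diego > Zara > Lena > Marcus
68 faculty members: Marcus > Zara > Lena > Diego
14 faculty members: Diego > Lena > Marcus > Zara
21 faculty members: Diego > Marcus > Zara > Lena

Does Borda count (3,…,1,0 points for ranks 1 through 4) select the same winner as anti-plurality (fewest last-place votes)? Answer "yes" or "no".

Borda — scores: Marcus 260, Lena 114, Diego 159, Zara 193. Winner: Marcus.
Anti-plurality — last-place votes: Marcus 18, Lena 21, Diego 68, Zara 14. Winner: Zara.
The two methods disagree.

no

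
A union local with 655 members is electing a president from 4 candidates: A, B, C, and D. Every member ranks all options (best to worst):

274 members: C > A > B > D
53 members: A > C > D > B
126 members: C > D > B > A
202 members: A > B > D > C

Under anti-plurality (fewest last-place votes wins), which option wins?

B

Last-place votes: A 126, B 53, C 202, D 274.
B is ranked last by the fewest voters, so B wins.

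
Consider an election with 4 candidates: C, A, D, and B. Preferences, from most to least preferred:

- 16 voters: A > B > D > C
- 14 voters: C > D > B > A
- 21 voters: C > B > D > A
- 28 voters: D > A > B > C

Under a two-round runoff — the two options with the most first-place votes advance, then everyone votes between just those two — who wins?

D

Round 1 first-place votes: C 35, A 16, D 28, B 0.
C and D advance.
Runoff: C is preferred to D by 35 voters; D by 44.
D wins the runoff.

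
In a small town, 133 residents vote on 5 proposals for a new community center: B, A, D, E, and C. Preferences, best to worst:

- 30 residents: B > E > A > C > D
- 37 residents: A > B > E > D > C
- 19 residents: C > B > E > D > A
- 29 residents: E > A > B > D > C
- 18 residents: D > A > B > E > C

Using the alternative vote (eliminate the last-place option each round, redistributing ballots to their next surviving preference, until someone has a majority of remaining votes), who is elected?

Round 1: B 30, A 37, D 18, E 29, C 19. Eliminate D.
Round 2: B 30, A 55, E 29, C 19. Eliminate C.
Round 3: B 49, A 55, E 29. Eliminate E.
Round 4: B 49, A 84. A has a majority.

A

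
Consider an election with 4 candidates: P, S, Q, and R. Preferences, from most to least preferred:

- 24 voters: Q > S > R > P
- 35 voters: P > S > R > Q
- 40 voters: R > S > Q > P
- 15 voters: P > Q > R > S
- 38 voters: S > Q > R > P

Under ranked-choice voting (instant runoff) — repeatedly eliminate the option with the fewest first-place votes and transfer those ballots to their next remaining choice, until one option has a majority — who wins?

Round 1: P 50, S 38, Q 24, R 40. Eliminate Q.
Round 2: P 50, S 62, R 40. Eliminate R.
Round 3: P 50, S 102. S has a majority.

S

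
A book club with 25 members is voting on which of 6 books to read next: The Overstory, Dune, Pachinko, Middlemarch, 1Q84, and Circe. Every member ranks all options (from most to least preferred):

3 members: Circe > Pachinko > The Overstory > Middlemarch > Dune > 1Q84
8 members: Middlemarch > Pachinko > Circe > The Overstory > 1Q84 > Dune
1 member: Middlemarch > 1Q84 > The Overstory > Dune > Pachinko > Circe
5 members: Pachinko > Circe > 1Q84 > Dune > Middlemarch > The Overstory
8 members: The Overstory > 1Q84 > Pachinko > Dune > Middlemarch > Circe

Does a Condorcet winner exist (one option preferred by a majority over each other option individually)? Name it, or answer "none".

Pachinko

Pachinko vs The Overstory: 16–9 for Pachinko.
Pachinko vs Dune: 24–1 for Pachinko.
Pachinko vs Middlemarch: 16–9 for Pachinko.
Pachinko vs 1Q84: 16–9 for Pachinko.
Pachinko vs Circe: 22–3 for Pachinko.
Pachinko beats every other option head-to-head.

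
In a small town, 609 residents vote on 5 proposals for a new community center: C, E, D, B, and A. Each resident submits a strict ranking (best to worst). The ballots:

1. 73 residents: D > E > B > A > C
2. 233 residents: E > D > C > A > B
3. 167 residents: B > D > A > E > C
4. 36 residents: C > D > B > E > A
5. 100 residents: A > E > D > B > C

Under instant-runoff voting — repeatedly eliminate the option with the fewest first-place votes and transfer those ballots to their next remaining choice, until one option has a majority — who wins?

Round 1: C 36, E 233, D 73, B 167, A 100. Eliminate C.
Round 2: E 233, D 109, B 167, A 100. Eliminate A.
Round 3: E 333, D 109, B 167. E has a majority.

E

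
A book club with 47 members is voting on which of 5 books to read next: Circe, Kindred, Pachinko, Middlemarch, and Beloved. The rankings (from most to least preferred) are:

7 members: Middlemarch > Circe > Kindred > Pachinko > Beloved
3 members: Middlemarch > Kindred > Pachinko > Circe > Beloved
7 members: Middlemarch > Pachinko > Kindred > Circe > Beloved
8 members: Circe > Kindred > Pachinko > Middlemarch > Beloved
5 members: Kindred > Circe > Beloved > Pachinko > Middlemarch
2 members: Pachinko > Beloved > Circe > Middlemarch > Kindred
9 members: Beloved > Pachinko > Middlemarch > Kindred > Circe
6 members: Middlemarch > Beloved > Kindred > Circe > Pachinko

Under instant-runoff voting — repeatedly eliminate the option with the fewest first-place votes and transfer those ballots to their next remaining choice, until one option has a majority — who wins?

Middlemarch

Round 1: Circe 8, Kindred 5, Pachinko 2, Middlemarch 23, Beloved 9. Eliminate Pachinko.
Round 2: Circe 8, Kindred 5, Middlemarch 23, Beloved 11. Eliminate Kindred.
Round 3: Circe 13, Middlemarch 23, Beloved 11. Eliminate Beloved.
Round 4: Circe 15, Middlemarch 32. Middlemarch has a majority.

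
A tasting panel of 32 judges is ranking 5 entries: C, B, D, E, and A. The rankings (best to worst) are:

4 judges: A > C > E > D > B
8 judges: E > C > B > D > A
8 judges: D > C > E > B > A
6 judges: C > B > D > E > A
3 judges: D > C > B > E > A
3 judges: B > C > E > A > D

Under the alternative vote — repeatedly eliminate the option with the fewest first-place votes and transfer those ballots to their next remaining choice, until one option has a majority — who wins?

C

Round 1: C 6, B 3, D 11, E 8, A 4. Eliminate B.
Round 2: C 9, D 11, E 8, A 4. Eliminate A.
Round 3: C 13, D 11, E 8. Eliminate E.
Round 4: C 21, D 11. C has a majority.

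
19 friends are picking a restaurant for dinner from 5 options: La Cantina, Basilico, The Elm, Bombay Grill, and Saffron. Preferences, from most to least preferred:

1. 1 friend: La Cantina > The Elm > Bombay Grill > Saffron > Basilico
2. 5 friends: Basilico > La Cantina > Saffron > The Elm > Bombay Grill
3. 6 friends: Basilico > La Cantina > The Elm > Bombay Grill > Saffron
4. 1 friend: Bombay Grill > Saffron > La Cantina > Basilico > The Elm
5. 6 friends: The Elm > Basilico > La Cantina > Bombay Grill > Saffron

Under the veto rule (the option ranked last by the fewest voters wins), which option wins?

Last-place votes: La Cantina 0, Basilico 1, The Elm 1, Bombay Grill 5, Saffron 12.
La Cantina is ranked last by the fewest voters, so La Cantina wins.

La Cantina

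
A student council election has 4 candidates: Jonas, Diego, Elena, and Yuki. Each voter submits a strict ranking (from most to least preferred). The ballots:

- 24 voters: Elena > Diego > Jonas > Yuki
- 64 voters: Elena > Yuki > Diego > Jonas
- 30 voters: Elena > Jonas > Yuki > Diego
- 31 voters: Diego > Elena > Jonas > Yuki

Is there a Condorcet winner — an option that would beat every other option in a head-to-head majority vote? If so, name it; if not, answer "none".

Elena vs Jonas: 149–0 for Elena.
Elena vs Diego: 118–31 for Elena.
Elena vs Yuki: 149–0 for Elena.
Elena beats every other option head-to-head.

Elena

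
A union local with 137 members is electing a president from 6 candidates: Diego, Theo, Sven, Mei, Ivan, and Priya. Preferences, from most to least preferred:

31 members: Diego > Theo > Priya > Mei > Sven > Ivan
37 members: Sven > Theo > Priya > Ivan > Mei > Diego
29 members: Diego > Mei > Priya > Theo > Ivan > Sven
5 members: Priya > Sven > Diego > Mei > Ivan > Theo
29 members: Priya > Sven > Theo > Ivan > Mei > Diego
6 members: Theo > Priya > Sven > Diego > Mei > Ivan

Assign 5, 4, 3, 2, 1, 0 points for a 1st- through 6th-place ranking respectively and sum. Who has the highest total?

Priya

Diego: 31·5 + 37·0 + 29·5 + 5·3 + 29·0 + 6·2 = 327
Theo: 31·4 + 37·4 + 29·2 + 5·0 + 29·3 + 6·5 = 447
Sven: 31·1 + 37·5 + 29·0 + 5·4 + 29·4 + 6·3 = 370
Mei: 31·2 + 37·1 + 29·4 + 5·2 + 29·1 + 6·1 = 260
Ivan: 31·0 + 37·2 + 29·1 + 5·1 + 29·2 + 6·0 = 166
Priya: 31·3 + 37·3 + 29·3 + 5·5 + 29·5 + 6·4 = 485
Priya has the highest Borda score (485).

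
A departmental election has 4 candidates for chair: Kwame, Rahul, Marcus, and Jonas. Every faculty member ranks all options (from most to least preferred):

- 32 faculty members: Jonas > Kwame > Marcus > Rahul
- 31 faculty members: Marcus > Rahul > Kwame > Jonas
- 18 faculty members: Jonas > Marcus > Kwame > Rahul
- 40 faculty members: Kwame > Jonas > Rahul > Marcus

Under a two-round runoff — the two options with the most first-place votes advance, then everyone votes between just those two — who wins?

Kwame

Round 1 first-place votes: Kwame 40, Rahul 0, Marcus 31, Jonas 50.
Jonas and Kwame advance.
Runoff: Jonas is preferred to Kwame by 50 voters; Kwame by 71.
Kwame wins the runoff.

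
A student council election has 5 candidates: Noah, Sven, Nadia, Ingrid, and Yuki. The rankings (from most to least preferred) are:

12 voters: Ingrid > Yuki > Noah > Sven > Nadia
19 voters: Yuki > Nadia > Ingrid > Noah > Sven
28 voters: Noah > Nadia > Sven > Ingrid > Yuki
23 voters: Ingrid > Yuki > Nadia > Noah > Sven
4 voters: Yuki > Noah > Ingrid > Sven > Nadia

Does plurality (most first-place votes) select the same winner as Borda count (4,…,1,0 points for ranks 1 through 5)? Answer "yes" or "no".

yes

Plurality — first-place votes: Noah 28, Sven 0, Nadia 0, Ingrid 35, Yuki 23. Winner: Ingrid.
Borda — scores: Noah 190, Sven 72, Nadia 187, Ingrid 214, Yuki 197. Winner: Ingrid.
The two methods agree.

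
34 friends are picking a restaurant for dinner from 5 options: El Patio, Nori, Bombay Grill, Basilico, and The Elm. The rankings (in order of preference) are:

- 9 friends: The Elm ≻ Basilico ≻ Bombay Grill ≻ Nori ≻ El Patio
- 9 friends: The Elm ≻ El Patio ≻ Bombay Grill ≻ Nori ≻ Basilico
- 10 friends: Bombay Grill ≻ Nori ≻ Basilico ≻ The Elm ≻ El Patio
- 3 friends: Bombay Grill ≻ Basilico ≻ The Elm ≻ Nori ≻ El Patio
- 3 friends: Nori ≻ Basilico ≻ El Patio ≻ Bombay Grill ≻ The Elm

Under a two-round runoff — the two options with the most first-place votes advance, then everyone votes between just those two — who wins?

The Elm

Round 1 first-place votes: El Patio 0, Nori 3, Bombay Grill 13, Basilico 0, The Elm 18.
The Elm and Bombay Grill advance.
Runoff: The Elm is preferred to Bombay Grill by 18 voters; Bombay Grill by 16.
The Elm wins the runoff.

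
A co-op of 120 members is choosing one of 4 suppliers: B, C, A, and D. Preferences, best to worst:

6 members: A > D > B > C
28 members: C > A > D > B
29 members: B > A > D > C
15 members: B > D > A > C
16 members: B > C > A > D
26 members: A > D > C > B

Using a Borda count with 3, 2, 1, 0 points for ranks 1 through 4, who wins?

B: 6·1 + 28·0 + 29·3 + 15·3 + 16·3 + 26·0 = 186
C: 6·0 + 28·3 + 29·0 + 15·0 + 16·2 + 26·1 = 142
A: 6·3 + 28·2 + 29·2 + 15·1 + 16·1 + 26·3 = 241
D: 6·2 + 28·1 + 29·1 + 15·2 + 16·0 + 26·2 = 151
A has the highest Borda score (241).

A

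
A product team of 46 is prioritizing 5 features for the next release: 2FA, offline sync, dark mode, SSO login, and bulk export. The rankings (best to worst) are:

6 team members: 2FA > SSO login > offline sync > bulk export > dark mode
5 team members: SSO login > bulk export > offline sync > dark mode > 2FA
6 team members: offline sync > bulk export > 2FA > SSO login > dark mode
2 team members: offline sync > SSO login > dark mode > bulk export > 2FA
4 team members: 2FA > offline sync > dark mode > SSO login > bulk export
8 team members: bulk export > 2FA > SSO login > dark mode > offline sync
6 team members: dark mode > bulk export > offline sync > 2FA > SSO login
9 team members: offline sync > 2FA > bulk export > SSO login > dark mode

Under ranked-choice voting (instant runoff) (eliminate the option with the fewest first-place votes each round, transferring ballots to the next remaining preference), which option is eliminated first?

Round 1: 2FA 10, offline sync 17, dark mode 6, SSO login 5, bulk export 8. Eliminate SSO login.

SSO login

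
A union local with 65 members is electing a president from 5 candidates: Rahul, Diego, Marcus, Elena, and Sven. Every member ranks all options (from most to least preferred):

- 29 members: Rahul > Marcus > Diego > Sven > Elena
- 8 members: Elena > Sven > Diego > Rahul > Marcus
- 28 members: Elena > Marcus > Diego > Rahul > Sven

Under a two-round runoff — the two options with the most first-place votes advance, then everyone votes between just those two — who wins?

Round 1 first-place votes: Rahul 29, Diego 0, Marcus 0, Elena 36, Sven 0.
Elena and Rahul advance.
Runoff: Elena is preferred to Rahul by 36 voters; Rahul by 29.
Elena wins the runoff.

Elena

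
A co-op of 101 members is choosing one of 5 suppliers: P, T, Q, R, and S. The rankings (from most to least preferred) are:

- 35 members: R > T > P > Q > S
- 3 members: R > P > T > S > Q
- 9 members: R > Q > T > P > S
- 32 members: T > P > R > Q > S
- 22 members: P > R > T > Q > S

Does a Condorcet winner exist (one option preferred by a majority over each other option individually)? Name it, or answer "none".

none

Checking pairwise contests:
T beats P 76–25.
R beats T 69–32.
P beats Q 92–9.
P beats R 54–47.
P beats S 101–0.
Every option loses at least one head-to-head, so there is no Condorcet winner.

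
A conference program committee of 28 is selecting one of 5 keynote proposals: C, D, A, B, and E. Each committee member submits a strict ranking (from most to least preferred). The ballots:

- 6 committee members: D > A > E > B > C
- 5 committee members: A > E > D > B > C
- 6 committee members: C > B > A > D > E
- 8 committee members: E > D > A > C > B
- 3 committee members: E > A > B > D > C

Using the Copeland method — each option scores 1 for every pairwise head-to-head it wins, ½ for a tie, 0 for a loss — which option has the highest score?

C: ties B; loses to D, A, and E → score 0.5.
D: beats C and B; ties A; loses to E → score 2.5.
A: beats C, B, and E; ties D → score 3.5.
B: ties C; loses to D, A, and E → score 0.5.
E: beats C, D, and B; loses to A → score 3.
A has the best pairwise record.

A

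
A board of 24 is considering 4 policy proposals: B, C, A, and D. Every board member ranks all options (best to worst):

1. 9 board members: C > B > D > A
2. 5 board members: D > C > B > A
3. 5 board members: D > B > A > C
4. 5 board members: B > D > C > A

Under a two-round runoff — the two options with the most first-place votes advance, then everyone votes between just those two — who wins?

D

Round 1 first-place votes: B 5, C 9, A 0, D 10.
D and C advance.
Runoff: D is preferred to C by 15 voters; C by 9.
D wins the runoff.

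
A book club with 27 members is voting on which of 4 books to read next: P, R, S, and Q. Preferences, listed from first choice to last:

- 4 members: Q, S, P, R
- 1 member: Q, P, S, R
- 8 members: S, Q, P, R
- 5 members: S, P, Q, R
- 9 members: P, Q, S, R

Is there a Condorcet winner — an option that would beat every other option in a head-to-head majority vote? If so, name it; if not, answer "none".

Checking pairwise contests:
S beats P 17–10.
P beats R 27–0.
Q beats S 14–13.
P beats Q 14–13.
Every option loses at least one head-to-head, so there is no Condorcet winner.

none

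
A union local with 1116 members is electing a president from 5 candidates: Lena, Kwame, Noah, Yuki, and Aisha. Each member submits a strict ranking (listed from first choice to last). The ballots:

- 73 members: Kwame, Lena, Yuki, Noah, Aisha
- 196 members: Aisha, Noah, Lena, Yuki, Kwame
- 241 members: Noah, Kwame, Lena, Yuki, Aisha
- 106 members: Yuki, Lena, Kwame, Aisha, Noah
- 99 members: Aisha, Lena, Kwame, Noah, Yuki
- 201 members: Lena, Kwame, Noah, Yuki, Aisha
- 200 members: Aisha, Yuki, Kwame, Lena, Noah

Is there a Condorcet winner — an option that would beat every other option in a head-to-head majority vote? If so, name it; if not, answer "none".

Lena

Lena vs Kwame: 602–514 for Lena.
Lena vs Noah: 679–437 for Lena.
Lena vs Yuki: 810–306 for Lena.
Lena vs Aisha: 621–495 for Lena.
Lena beats every other option head-to-head.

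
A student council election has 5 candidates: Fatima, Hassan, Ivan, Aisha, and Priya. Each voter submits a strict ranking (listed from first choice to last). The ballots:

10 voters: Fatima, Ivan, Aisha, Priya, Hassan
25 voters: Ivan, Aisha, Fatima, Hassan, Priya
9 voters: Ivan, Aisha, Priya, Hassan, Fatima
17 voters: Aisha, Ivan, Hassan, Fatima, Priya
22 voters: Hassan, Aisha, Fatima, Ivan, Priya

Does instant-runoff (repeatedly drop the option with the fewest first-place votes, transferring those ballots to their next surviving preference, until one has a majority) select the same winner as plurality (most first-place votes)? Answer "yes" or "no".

yes

Instant-runoff — R1 Fatima 10, Hassan 22, Ivan 34, Aisha 17, Priya 0 (Priya out); R2 Fatima 10, Hassan 22, Ivan 34, Aisha 17 (Fatima out); R3 Hassan 22, Ivan 44, Aisha 17 (Ivan winner). Winner: Ivan.
Plurality — first-place votes: Fatima 10, Hassan 22, Ivan 34, Aisha 17, Priya 0. Winner: Ivan.
The two methods agree.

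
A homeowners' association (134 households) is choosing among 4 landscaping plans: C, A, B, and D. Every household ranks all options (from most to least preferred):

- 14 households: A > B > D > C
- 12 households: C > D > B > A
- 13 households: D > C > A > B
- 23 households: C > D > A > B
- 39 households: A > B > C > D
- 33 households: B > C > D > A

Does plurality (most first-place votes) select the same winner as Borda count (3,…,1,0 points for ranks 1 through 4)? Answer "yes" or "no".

no

Plurality — first-place votes: C 35, A 53, B 33, D 13. Winner: A.
Borda — scores: C 236, A 195, B 217, D 156. Winner: C.
The two methods disagree.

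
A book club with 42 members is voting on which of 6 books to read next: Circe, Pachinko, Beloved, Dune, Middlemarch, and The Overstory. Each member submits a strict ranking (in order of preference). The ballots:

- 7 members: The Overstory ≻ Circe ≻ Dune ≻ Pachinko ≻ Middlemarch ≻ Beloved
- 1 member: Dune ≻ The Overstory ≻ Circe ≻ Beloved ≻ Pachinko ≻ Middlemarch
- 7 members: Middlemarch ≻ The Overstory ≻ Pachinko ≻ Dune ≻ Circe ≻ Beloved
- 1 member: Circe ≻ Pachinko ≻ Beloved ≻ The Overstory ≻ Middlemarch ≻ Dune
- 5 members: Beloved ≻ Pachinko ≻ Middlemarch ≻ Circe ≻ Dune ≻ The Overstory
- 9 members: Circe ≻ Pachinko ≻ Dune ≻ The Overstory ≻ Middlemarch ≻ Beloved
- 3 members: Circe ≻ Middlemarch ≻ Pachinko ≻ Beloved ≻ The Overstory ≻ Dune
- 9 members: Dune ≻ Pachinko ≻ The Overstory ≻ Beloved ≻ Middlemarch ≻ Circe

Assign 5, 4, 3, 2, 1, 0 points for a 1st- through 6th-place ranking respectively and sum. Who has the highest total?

Pachinko

Circe: 7·4 + 1·3 + 7·1 + 1·5 + 5·2 + 9·5 + 3·5 + 9·0 = 113
Pachinko: 7·2 + 1·1 + 7·3 + 1·4 + 5·4 + 9·4 + 3·3 + 9·4 = 141
Beloved: 7·0 + 1·2 + 7·0 + 1·3 + 5·5 + 9·0 + 3·2 + 9·2 = 54
Dune: 7·3 + 1·5 + 7·2 + 1·0 + 5·1 + 9·3 + 3·0 + 9·5 = 117
Middlemarch: 7·1 + 1·0 + 7·5 + 1·1 + 5·3 + 9·1 + 3·4 + 9·1 = 88
The Overstory: 7·5 + 1·4 + 7·4 + 1·2 + 5·0 + 9·2 + 3·1 + 9·3 = 117
Pachinko has the highest Borda score (141).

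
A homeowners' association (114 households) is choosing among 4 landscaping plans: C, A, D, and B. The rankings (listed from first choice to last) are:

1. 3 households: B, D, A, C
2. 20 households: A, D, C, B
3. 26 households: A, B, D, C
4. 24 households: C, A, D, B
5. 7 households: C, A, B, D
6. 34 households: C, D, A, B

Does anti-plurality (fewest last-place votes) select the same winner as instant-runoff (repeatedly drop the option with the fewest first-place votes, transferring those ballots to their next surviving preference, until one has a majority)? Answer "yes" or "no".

no

Anti-plurality — last-place votes: C 29, A 0, D 7, B 78. Winner: A.
Instant-runoff — R1 C 65, A 46, D 0, B 3 (C winner). Winner: C.
The two methods disagree.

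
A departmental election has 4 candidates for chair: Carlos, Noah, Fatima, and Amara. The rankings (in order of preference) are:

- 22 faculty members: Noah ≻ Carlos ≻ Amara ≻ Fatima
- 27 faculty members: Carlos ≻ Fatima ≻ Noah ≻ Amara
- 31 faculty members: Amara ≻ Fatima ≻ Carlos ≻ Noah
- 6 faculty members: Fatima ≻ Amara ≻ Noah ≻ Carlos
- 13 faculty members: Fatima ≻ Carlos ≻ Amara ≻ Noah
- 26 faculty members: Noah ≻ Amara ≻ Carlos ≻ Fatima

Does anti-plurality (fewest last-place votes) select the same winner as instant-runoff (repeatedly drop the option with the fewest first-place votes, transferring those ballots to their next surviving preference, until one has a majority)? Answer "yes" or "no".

yes

Anti-plurality — last-place votes: Carlos 6, Noah 44, Fatima 48, Amara 27. Winner: Carlos.
Instant-runoff — R1 Carlos 27, Noah 48, Fatima 19, Amara 31 (Fatima out); R2 Carlos 40, Noah 48, Amara 37 (Amara out); R3 Carlos 71, Noah 54 (Carlos winner). Winner: Carlos.
The two methods agree.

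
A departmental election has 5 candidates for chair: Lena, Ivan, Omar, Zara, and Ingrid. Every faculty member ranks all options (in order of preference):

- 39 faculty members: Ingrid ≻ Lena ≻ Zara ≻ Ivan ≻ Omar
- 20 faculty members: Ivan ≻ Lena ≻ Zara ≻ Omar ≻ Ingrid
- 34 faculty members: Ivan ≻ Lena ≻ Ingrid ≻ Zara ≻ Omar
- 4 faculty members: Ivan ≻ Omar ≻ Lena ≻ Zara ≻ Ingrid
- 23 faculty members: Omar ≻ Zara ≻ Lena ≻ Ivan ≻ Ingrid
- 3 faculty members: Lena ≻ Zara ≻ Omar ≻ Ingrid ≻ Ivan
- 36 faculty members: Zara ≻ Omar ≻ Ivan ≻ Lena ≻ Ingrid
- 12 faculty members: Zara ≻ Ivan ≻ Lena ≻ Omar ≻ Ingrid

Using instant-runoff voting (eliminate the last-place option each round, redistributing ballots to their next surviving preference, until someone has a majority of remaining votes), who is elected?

Zara

Round 1: Lena 3, Ivan 58, Omar 23, Zara 48, Ingrid 39. Eliminate Lena.
Round 2: Ivan 58, Omar 23, Zara 51, Ingrid 39. Eliminate Omar.
Round 3: Ivan 58, Zara 74, Ingrid 39. Eliminate Ingrid.
Round 4: Ivan 58, Zara 113. Zara has a majority.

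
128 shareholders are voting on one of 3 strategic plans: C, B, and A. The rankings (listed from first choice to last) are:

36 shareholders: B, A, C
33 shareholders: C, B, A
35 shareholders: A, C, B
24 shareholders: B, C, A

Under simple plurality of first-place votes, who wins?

B

First-place votes: C 33, B 60, A 35.
B has the most first-place votes.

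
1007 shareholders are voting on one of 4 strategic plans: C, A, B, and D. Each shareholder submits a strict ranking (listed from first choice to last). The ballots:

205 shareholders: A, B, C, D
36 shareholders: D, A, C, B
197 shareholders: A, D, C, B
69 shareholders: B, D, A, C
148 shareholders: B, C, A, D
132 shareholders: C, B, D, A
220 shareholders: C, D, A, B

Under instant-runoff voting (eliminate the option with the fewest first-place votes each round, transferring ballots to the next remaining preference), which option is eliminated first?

Round 1: C 352, A 402, B 217, D 36. Eliminate D.

D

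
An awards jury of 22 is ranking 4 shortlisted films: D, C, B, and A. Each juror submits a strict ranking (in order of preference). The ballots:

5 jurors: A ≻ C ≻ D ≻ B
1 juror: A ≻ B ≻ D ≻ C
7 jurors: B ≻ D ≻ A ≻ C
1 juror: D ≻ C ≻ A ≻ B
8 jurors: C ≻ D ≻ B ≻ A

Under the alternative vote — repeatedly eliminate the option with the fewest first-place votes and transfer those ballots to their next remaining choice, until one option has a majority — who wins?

Round 1: D 1, C 8, B 7, A 6. Eliminate D.
Round 2: C 9, B 7, A 6. Eliminate A.
Round 3: C 14, B 8. C has a majority.

C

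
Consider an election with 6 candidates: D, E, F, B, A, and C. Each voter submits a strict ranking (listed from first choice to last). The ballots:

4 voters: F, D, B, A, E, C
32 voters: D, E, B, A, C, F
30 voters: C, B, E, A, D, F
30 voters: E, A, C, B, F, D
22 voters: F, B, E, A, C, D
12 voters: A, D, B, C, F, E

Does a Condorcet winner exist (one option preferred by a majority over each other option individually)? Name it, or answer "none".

B

B vs D: 82–48 for B.
B vs E: 68–62 for B.
B vs F: 104–26 for B.
B vs A: 88–42 for B.
B vs C: 70–60 for B.
B beats every other option head-to-head.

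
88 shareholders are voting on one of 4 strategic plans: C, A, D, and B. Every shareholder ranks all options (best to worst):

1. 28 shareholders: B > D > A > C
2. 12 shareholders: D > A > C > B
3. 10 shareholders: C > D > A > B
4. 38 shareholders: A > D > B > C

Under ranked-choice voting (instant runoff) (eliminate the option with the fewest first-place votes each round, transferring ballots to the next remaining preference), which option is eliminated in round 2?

Round 1: C 10, A 38, D 12, B 28. Eliminate C.
Round 2: A 38, D 22, B 28. Eliminate D.

D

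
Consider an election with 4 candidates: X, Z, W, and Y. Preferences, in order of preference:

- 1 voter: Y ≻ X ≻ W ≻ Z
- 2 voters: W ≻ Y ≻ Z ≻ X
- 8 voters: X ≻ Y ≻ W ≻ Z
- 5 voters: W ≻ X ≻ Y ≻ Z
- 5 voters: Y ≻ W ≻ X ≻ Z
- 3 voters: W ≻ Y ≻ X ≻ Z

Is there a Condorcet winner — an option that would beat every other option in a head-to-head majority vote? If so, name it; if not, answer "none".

Checking pairwise contests:
W beats X 15–9.
X beats Z 22–2.
Y beats W 14–10.
X beats Y 13–11.
Every option loses at least one head-to-head, so there is no Condorcet winner.

none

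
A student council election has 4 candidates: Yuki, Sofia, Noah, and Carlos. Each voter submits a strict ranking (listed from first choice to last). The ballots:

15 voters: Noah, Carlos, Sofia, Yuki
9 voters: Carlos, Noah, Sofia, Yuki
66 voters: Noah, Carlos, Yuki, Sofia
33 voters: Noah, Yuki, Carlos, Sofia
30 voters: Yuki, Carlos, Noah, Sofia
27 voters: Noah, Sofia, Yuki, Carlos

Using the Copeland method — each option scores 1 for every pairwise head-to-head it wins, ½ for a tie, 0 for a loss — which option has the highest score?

Yuki: beats Sofia; ties Carlos; loses to Noah → score 1.5.
Sofia: loses to Yuki, Noah, and Carlos → score 0.
Noah: beats Yuki, Sofia, and Carlos → score 3.
Carlos: beats Sofia; ties Yuki; loses to Noah → score 1.5.
Noah has the best pairwise record.

Noah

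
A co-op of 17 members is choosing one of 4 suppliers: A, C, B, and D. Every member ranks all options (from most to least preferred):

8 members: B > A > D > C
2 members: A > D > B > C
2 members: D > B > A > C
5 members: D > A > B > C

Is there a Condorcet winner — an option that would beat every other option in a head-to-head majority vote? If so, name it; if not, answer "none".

none

Checking pairwise contests:
B beats A 10–7.
A beats C 17–0.
D beats B 9–8.
A beats D 10–7.
Every option loses at least one head-to-head, so there is no Condorcet winner.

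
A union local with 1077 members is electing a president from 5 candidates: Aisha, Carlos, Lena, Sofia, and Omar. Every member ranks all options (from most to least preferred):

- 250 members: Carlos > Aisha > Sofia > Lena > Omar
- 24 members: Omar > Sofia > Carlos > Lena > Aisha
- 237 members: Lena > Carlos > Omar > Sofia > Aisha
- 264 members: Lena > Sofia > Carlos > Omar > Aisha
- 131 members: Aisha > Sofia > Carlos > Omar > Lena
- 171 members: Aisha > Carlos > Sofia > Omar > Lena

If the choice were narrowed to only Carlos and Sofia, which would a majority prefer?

Voters preferring Carlos to Sofia: 658; preferring Sofia to Carlos: 419.
Carlos wins the head-to-head.

Carlos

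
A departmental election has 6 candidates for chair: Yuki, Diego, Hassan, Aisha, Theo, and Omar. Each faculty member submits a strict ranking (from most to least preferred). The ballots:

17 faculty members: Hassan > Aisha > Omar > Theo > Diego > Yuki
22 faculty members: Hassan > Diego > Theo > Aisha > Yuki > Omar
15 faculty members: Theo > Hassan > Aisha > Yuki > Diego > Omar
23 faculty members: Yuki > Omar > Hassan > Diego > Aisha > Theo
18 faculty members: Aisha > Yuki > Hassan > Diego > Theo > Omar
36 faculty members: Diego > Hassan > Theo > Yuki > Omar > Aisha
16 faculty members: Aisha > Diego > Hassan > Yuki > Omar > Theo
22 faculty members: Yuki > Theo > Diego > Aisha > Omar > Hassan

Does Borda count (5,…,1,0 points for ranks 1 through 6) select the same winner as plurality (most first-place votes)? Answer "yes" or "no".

no

Borda — scores: Yuki 453, Diego 512, Hassan 570, Aisha 394, Theo 389, Omar 217. Winner: Hassan.
Plurality — first-place votes: Yuki 45, Diego 36, Hassan 39, Aisha 34, Theo 15, Omar 0. Winner: Yuki.
The two methods disagree.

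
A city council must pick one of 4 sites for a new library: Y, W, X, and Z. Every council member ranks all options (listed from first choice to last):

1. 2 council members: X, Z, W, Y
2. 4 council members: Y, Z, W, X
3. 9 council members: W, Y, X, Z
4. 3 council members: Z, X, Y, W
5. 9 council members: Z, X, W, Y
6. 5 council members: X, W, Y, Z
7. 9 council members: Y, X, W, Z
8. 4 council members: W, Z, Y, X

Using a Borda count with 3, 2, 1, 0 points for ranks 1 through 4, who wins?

Y: 2·0 + 4·3 + 9·2 + 3·1 + 9·0 + 5·1 + 9·3 + 4·1 = 69
W: 2·1 + 4·1 + 9·3 + 3·0 + 9·1 + 5·2 + 9·1 + 4·3 = 73
X: 2·3 + 4·0 + 9·1 + 3·2 + 9·2 + 5·3 + 9·2 + 4·0 = 72
Z: 2·2 + 4·2 + 9·0 + 3·3 + 9·3 + 5·0 + 9·0 + 4·2 = 56
W has the highest Borda score (73).

W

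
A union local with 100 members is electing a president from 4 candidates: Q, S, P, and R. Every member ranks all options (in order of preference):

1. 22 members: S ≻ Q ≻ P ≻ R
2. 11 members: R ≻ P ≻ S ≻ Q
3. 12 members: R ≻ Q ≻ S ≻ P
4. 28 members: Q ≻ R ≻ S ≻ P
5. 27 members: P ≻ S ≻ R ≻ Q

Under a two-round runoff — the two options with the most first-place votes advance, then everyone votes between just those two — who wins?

Round 1 first-place votes: Q 28, S 22, P 27, R 23.
Q and P advance.
Runoff: Q is preferred to P by 62 voters; P by 38.
Q wins the runoff.

Q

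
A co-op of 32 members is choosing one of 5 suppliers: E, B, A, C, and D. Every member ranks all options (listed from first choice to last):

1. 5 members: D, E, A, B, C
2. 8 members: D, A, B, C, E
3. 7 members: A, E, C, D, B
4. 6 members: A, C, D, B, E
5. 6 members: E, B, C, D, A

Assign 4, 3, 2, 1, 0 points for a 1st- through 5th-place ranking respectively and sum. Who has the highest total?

E: 5·3 + 8·0 + 7·3 + 6·0 + 6·4 = 60
B: 5·1 + 8·2 + 7·0 + 6·1 + 6·3 = 45
A: 5·2 + 8·3 + 7·4 + 6·4 + 6·0 = 86
C: 5·0 + 8·1 + 7·2 + 6·3 + 6·2 = 52
D: 5·4 + 8·4 + 7·1 + 6·2 + 6·1 = 77
A has the highest Borda score (86).

A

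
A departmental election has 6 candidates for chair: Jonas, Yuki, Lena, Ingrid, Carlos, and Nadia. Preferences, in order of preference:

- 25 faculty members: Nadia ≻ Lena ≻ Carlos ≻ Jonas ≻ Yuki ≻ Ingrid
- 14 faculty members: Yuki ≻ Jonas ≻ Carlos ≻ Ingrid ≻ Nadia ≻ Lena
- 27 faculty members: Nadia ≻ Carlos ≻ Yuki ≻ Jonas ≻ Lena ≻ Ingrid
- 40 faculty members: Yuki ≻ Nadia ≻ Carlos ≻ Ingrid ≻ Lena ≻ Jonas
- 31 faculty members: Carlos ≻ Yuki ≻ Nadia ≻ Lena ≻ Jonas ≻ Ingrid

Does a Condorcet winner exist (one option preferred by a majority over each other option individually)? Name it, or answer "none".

Checking pairwise contests:
Yuki beats Jonas 112–25.
Carlos beats Yuki 83–54.
Yuki beats Lena 112–25.
Jonas beats Ingrid 97–40.
Nadia beats Carlos 92–45.
Yuki beats Nadia 85–52.
Every option loses at least one head-to-head, so there is no Condorcet winner.

none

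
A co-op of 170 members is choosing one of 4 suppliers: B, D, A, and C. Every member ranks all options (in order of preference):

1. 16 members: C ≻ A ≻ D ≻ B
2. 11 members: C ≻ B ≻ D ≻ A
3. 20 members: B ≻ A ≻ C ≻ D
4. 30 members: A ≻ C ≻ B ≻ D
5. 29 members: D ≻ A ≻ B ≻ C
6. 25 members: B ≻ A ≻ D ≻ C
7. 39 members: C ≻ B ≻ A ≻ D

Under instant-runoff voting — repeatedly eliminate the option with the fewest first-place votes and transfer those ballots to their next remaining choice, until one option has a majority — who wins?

Round 1: B 45, D 29, A 30, C 66. Eliminate D.
Round 2: B 45, A 59, C 66. Eliminate B.
Round 3: A 104, C 66. A has a majority.

A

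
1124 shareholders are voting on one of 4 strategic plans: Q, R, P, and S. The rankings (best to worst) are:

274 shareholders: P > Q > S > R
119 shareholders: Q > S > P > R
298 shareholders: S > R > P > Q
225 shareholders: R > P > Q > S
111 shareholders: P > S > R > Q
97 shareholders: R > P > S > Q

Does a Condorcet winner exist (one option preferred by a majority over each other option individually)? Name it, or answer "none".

Checking pairwise contests:
R beats Q 731–393.
S beats R 802–322.
R beats P 620–504.
Q beats S 618–506.
Every option loses at least one head-to-head, so there is no Condorcet winner.

none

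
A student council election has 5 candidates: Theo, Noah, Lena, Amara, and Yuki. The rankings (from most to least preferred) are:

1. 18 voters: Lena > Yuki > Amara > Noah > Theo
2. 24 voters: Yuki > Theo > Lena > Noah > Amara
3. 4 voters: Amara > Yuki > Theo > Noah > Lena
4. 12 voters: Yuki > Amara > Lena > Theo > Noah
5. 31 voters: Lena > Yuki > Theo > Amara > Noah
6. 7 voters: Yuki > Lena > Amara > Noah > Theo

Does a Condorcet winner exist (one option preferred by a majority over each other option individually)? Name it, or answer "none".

Lena vs Theo: 68–28 for Lena.
Lena vs Noah: 92–4 for Lena.
Lena vs Amara: 80–16 for Lena.
Lena vs Yuki: 49–47 for Lena.
Lena beats every other option head-to-head.

Lena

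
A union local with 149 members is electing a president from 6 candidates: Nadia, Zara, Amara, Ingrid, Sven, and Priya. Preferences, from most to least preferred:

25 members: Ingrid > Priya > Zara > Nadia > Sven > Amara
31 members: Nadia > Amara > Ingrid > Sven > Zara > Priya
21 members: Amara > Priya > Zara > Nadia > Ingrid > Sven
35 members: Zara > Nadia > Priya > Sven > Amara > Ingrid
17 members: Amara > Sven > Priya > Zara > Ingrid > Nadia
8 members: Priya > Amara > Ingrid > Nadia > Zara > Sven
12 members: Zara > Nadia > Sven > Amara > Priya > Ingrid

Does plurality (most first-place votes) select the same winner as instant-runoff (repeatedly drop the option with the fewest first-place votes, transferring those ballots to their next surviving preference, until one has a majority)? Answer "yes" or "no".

Plurality — first-place votes: Nadia 31, Zara 47, Amara 38, Ingrid 25, Sven 0, Priya 8. Winner: Zara.
Instant-runoff — R1 Nadia 31, Zara 47, Amara 38, Ingrid 25, Sven 0, Priya 8 (Sven out); R2 Nadia 31, Zara 47, Amara 38, Ingrid 25, Priya 8 (Priya out); R3 Nadia 31, Zara 47, Amara 46, Ingrid 25 (Ingrid out); R4 Nadia 31, Zara 72, Amara 46 (Nadia out); R5 Zara 72, Amara 77 (Amara winner). Winner: Amara.
The two methods disagree.

no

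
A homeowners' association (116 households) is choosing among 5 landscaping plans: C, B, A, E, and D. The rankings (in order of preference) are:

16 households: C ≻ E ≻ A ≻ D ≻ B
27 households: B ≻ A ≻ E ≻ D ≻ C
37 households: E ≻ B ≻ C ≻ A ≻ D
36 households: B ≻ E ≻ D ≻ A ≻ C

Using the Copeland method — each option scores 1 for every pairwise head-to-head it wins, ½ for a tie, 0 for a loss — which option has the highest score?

C: loses to B, A, E, and D → score 0.
B: beats C, A, E, and D → score 4.
A: beats C and D; loses to B and E → score 2.
E: beats C, A, and D; loses to B → score 3.
D: beats C; loses to B, A, and E → score 1.
B has the best pairwise record.

B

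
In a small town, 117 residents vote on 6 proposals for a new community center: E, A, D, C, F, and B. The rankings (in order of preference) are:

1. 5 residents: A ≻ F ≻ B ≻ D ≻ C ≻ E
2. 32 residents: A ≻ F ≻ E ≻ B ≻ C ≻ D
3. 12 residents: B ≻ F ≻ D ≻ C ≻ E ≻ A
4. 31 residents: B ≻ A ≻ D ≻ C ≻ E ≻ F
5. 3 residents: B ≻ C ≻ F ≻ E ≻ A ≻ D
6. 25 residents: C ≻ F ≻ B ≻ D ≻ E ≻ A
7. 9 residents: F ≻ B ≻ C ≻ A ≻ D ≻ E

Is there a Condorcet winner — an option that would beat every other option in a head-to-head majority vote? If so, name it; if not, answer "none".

Checking pairwise contests:
A beats E 77–40.
B beats A 80–37.
A beats D 80–37.
A beats C 68–49.
A beats F 68–49.
F beats B 71–46.
Every option loses at least one head-to-head, so there is no Condorcet winner.

none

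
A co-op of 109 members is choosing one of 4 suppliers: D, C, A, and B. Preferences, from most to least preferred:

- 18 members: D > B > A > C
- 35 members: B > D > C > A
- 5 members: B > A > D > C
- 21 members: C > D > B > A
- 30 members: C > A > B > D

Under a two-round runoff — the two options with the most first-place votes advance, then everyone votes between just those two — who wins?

Round 1 first-place votes: D 18, C 51, A 0, B 40.
C and B advance.
Runoff: C is preferred to B by 51 voters; B by 58.
B wins the runoff.

B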